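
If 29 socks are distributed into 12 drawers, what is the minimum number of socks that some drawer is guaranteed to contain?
3

Solution: Pigeonhole: ⌈29/12⌉ = 3.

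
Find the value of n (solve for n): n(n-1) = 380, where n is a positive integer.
20

Working:
n² − n − 380 = 0, so n = (1 ± √(1 + 4·380))/2 = (1 ± √1,521)/2 = (1 ± 39)/2, i.e. n = 20 or n = -19. Taking the positive root, n = 20 (check: 20×19 = 380).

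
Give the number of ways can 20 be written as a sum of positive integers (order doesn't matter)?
627

Explanation: Pentagonal recurrence p(n) = p(n−1) + p(n−2) − p(n−5) − p(n−7) + …: p(20) = p(19) + p(18) − p(15) − p(13) + p(8) + p(5) = 490 + 385 − 176 − 101 + 22 + 7 = 627.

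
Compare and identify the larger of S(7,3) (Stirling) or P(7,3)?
S(7,3)

S(7,3) = 3·S(6,3) + S(6,2) = 3·90 + 31 = 301; P(7,3) = 210.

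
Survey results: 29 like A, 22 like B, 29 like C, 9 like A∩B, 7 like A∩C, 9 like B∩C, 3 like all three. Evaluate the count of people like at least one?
|A∪B∪C| = 29+22+29-9-7-9+3 = 58.

Answer: 58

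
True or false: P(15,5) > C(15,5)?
True

Working:
P(15,5) = 360,360 and C(15,5) = 3,003; P(n,r) = r! × C(n,r) so P > C whenever r ≥ 2.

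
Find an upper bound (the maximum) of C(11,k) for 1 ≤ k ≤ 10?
462

C(11,k) is maximised at the centre of the row: C(11,5) = 462.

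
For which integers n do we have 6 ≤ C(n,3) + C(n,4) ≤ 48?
5, 6

Solution: C(4,3)+C(4,4)=5; C(5,3)+C(5,4)=15; C(6,3)+C(6,4)=35; C(7,3)+C(7,4)=70. So valid n = 5, 6.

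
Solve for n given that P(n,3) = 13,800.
25

Working:
P(n,3) = n(n−1)(n−2) is increasing in n; n(n−1)(n−2) ≈ (n−1)^3 = 13,800 gives n ≈ 25.0. Check: P(23,3) = 10,626, P(24,3) = 12,144, P(25,3) = 13,800 ✓. So n = 25.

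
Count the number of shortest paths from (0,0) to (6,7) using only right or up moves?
1,716

Explanation: Choose 6 rights from 13 moves: C(13,6) = 1,716.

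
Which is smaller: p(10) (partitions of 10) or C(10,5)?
Pentagonal recurrence p(n) = p(n−1) + p(n−2) − p(n−5) − p(n−7) + …: p(10) = p(9) + p(8) − p(5) − p(3) = 30 + 22 − 7 − 3 = 42; C(10,5) = 252.
Final answer: p(10)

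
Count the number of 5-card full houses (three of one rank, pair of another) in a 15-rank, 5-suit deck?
21,000

Reasoning: Triple rank: 15. Triple suits: C(5,3)=10. Pair rank: 14. Pair suits: C(5,2)=10. Total: 21,000.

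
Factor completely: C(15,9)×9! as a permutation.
P(15,9)

Reasoning: C(15,9)×9! = [15!/(9!(6)!)]×9! = 15!/(6)! = P(15,9) = 1,816,214,400.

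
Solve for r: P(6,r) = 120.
3

Reasoning: P(6,r) = 6·5·…·(6−r+1), a product of r factors. Multiplying down from 6: 6 = 6; 6·5 = 30; 6·5·4 = 120 ✓ (3 factors). So r = 3.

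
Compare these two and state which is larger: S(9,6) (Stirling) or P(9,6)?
S(9,6) = 6·S(8,6) + S(8,5) = 6·266 + 1,050 = 2,646; P(9,6) = 60,480.
Final answer: P(9,6)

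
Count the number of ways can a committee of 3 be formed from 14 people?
C(14,3) = 14! / (3! × (14-3)!)
         = 14! / (3! × 11!)
         = 364

Answer: 364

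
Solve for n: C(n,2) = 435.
30

C(n,2) = n(n−1)/2! is increasing in n, and n(n−1) = 2!·435 = 870 ≈ (n−0.5)^2 gives n ≈ 30.0. Check: C(28,2) = 378, C(29,2) = 406, C(30,2) = 435 ✓. So n = 30.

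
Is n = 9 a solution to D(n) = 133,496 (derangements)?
D(9) = (9-1)·[D(8) + D(7)] = 8·[14,833 + 1,854] = 133,496, which equals 133,496.
Final answer: Yes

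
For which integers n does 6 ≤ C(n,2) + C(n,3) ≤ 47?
4, 5, 6
C(3,2)+C(3,3)=4; C(4,2)+C(4,3)=10; C(5,2)+C(5,3)=20; C(6,2)+C(6,3)=35; C(7,2)+C(7,3)=56. So valid n = 4, 5, 6.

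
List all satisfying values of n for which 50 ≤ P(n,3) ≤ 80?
5

Working:
P(4,3)=24; P(5,3)=60; P(6,3)=120. So valid n = 5.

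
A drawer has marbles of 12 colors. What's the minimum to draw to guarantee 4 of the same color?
37

Explanation: Worst case: 3 of each = 36. One more: 37.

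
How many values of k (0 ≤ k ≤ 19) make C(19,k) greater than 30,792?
6

Explanation: Row 19 is unimodal and symmetric about k=19/2. C(19,6)=27,132 ≤ 30,792; C(19,7)=50,388 > 30,792; by symmetry C(19,k) > 30,792 for k = 7..12. That's 12 - 7 + 1 = 6 values.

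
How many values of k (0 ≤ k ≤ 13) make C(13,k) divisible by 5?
2

Reasoning: Checking C(13,k) mod 5 for k = 0..13: divisible at k = 4, 9. That's 2 values.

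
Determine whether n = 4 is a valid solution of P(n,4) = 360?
No

Solution: P(4,4) = 4·3·2·1 = 24, which does not equal 360.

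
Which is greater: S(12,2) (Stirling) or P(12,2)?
S(12,2)
S(12,2) = 2·S(11,2) + S(11,1) = 2·1,023 + 1 = 2,047; P(12,2) = 132.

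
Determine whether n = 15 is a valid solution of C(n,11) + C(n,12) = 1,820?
Yes

C(15,11) + C(15,12) = 1,365 + 455 = 1,820, which equals 1,820.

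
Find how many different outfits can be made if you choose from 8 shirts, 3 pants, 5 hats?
120
By the multiplication principle: 8 × 3 × 5 = 120.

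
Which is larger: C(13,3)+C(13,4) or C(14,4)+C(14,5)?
First=1,001, Second=3,003.

Answer: C(14,4)+C(14,5)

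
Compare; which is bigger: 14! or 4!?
14!

14!=87,178,291,200, 4!=24. 14! > 4!.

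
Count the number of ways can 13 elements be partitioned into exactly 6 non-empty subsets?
9,321,312

Solution: This equals S(13,6), the Stirling number of the 2nd kind.
Using the Stirling recurrence: S(n,k) = k·S(n-1,k) + S(n-1,k-1)
S(13,6) = 6·S(12,6) + S(12,5)
         = 6·1323652 + 1379400
         = 7941912 + 1379400
         = 9,321,312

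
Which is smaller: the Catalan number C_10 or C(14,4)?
C(14,4)

Explanation: C_10 = C(20,10)/(10+1) = 184,756/11 = 16,796; C(14,4) = 1,001.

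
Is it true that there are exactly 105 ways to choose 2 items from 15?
True
C(15,2) = 105.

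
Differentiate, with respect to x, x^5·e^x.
(5x^4 + x^5)e^x

Product rule: d/dx[x^5]·e^x + x^5·d/dx[e^x] = 5x^{4}e^x + x^5e^x.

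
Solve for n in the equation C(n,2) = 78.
13

Reasoning: C(n,2) = n(n−1)/2! is increasing in n, and n(n−1) = 2!·78 = 156 ≈ (n−0.5)^2 gives n ≈ 13.0. Check: C(11,2) = 55, C(12,2) = 66, C(13,2) = 78 ✓. So n = 13.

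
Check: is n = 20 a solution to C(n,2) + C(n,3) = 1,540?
No

Solution: C(20,2) + C(20,3) = 190 + 1,140 = 1,330, which does not equal 1,540.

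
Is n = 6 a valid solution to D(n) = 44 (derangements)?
No

D(6) = (6-1)·[D(5) + D(4)] = 5·[44 + 9] = 265, which does not equal 44.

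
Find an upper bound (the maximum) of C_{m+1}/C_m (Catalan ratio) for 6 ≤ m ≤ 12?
25/7

C_{m+1}/C_m = 2(2m+1)/(m+2), which increases with m. Maximum at m = 12: 2·25/14 = 25/7.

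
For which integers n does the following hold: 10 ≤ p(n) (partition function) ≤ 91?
6, 7, 8, 9, 10, 11, 12
Tabulating p(n) via p(n) = p(n−1) + p(n−2) − p(n−5) − p(n−7) + …: p(5)=7; p(6)=11; p(7)=15; p(8)=22; p(9)=30; p(10)=42; p(11)=56; p(12)=77; p(13)=101. So valid n = 6, 7, 8, 9, 10, 11, 12.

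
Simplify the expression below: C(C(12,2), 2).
2,145

C(12,2) = 66, then C(66, 2) = 2,145.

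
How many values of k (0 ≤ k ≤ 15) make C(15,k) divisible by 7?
10

Solution: Checking C(15,k) mod 7 for k = 0..15: divisible at k = 2, 3, 4, 5, 6, 9, 10, 11, 12, 13. That's 10 values.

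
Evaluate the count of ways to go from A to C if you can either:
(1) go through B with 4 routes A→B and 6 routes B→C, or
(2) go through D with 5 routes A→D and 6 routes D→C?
54

Working:
Route via B: 4×6=24. Route via D: 5×6=30. Total: 54.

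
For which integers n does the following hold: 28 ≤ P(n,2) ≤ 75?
6, 7, 8, 9

Explanation: P(5,2)=20; P(6,2)=30; P(7,2)=42; P(8,2)=56; P(9,2)=72; P(10,2)=90. So valid n = 6, 7, 8, 9.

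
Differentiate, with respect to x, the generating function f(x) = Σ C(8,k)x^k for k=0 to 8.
Σ k·C(8,k)x^(k-1) for k=1 to 8

Solution: Term-by-term differentiation gives Σ k·C(8,k)x^{k-1} for k=1 to 8.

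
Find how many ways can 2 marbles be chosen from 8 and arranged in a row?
56

Solution: P(8,2) = 8!/(8-2)! = 56.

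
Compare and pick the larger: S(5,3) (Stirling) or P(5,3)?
P(5,3)
S(5,3) = 3·S(4,3) + S(4,2) = 3·6 + 7 = 25; P(5,3) = 60.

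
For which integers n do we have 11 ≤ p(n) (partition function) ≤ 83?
6, 7, 8, 9, 10, 11, 12

Solution: Tabulating p(n) via p(n) = p(n−1) + p(n−2) − p(n−5) − p(n−7) + …: p(5)=7; p(6)=11; p(7)=15; p(8)=22; p(9)=30; p(10)=42; p(11)=56; p(12)=77; p(13)=101. So valid n = 6, 7, 8, 9, 10, 11, 12.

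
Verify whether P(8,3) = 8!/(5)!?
Permutation formula P(n,k) = n!/(n-k)!: 8!/5! = 40,320/120 = 336 = P(8,3). The statement holds.
Final answer: True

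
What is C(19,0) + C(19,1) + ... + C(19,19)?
524,288

Working:
Sum of binomial coefficients = 2^19 = 524,288.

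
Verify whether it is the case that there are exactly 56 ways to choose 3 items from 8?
True

C(8,3) = 56.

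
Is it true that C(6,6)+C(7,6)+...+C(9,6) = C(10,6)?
False

Reasoning: Hockey stick identity gives Σ = C(10,7) = 120; RHS C(10,6) = 210.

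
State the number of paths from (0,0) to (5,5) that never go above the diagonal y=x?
Counted by the Catalan number C_5: C_5 = C(10,5)/(5+1) = 252/6 = 42.

Answer: 42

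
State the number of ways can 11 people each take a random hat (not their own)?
14,684,570

Solution: Using D(n) = (n-1)[D(n-1) + D(n-2)]:
D(11) = (11-1) × [D(10) + D(9)]
      = 10 × [1334961 + 133496]
      = 10 × 1468457
      = 14,684,570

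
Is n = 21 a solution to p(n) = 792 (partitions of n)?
Yes

Explanation: Pentagonal recurrence p(n) = p(n−1) + p(n−2) − p(n−5) − p(n−7) + …: p(21) = p(20) + p(19) − p(16) − p(14) + p(9) + p(6) = 627 + 490 − 231 − 135 + 30 + 11 = 792, which equals 792.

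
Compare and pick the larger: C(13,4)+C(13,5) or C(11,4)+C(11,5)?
C(13,4)+C(13,5)

Reasoning: First=2,002, Second=792.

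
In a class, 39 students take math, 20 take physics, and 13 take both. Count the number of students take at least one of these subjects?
46

Solution: |A∪B| = |A|+|B|-|A∩B| = 39+20-13 = 46.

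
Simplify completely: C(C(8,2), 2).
378

Explanation: C(8,2) = 28, then C(28, 2) = 378.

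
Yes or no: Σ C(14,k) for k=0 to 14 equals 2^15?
No

Binomial theorem: Σ C(14,k) = (1+1)^14 = 2^14 = 16,384; RHS 2^15 = 32,768.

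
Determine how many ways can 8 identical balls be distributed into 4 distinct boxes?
165
C(8+4-1, 4-1) = C(11, 3) = 165.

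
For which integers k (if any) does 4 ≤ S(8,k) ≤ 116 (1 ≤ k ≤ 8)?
S(8,1)=1; S(8,2)=127; S(8,3)=966; S(8,4)=1,701; S(8,5)=1,050; S(8,6)=266; S(8,7)=28; S(8,8)=1. So valid k = 7.

Answer: 7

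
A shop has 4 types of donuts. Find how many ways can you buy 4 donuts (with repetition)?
35

Solution: Stars and bars: C(4+4-1, 4) = C(7, 4) = 35.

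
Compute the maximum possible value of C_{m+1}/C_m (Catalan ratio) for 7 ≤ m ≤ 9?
C_{m+1}/C_m = 2(2m+1)/(m+2), which increases with m. Maximum at m = 9: 2·19/11 = 38/11.

Answer: 38/11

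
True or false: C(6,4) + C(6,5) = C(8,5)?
False

Pascal's identity gives C(7,5) = 21, whereas C(8,5) = 56.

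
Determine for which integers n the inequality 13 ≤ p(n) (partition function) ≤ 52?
7, 8, 9, 10

Tabulating p(n) via p(n) = p(n−1) + p(n−2) − p(n−5) − p(n−7) + …: p(6)=11; p(7)=15; p(8)=22; p(9)=30; p(10)=42; p(11)=56. So valid n = 7, 8, 9, 10.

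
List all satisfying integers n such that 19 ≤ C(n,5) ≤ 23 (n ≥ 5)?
C(6,5)=6; C(7,5)=21; C(8,5)=56. So valid n = 7.

Answer: 7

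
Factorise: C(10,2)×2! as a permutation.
P(10,2)

Reasoning: C(10,2)×2! = [10!/(2!(8)!)]×2! = 10!/(8)! = P(10,2) = 90.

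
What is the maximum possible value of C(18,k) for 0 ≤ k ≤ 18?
48,620

Maximum at k = 9: C(18,9) = 48,620.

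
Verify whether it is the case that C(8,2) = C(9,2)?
False

LHS = C(8,2) = 28; RHS = C(9,2) = 36. 28 ≠ 36, so the statement does not hold.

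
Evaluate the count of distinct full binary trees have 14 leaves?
742,900

Working:
Using the Catalan number formula: C_n = C(2n, n) / (n+1)
C_13 = C(26, 13) / (13+1)
     = 10400600 / 14
     = 742,900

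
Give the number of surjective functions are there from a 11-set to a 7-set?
322,494,480

Reasoning: Onto functions = 7! × S(11,7)
First compute S(11,7) via recurrence:
Using the Stirling recurrence: S(n,k) = k·S(n-1,k) + S(n-1,k-1)
S(11,7) = 7·S(10,7) + S(10,6)
         = 7·5880 + 22827
         = 41160 + 22827
         = 63,987
Then: 5040 × 63987 = 322,494,480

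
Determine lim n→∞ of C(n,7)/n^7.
1/5040

C(n,7) ≈ n^7/7! for large n. Limit = 1/7! = 1/5040.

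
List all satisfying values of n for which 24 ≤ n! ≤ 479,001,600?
4, 5, 6, 7, 8, 9, 10, 11, 12

Solution: n! is strictly increasing; 4! = 24 and 12! = 479,001,600, so valid n = 4, 5, 6, 7, 8, 9, 10, 11, 12.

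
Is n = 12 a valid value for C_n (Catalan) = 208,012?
Yes
C_12 = C(24,12)/(12+1) = 2,704,156/13 = 208,012, which equals 208,012.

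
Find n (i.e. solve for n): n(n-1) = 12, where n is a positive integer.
4

Working:
n² − n − 12 = 0, so n = (1 ± √(1 + 4·12))/2 = (1 ± √49)/2 = (1 ± 7)/2, i.e. n = 4 or n = -3. Taking the positive root, n = 4 (check: 4×3 = 12).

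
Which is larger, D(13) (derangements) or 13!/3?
D(13) = (13-1)·[D(12) + D(11)] = 12·[176,214,841 + 14,684,570] = 2,290,792,932; 13!/3 = 6,227,020,800/3 = 2,075,673,600.
Final answer: D(13)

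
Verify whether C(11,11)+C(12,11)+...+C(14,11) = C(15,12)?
Hockey stick identity gives Σ = C(15,12) = 455; RHS C(15,12) = 455.

Answer: True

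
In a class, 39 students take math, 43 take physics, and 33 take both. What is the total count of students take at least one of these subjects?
49
|A∪B| = |A|+|B|-|A∩B| = 39+43-33 = 49.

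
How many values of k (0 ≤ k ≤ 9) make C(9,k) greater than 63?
4

Working:
Row 9 is unimodal and symmetric about k=9/2. C(9,2)=36 ≤ 63; C(9,3)=84 > 63; by symmetry C(9,k) > 63 for k = 3..6. That's 6 - 3 + 1 = 4 values.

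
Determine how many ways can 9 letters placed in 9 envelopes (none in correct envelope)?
133,496

Using D(n) = (n-1)[D(n-1) + D(n-2)]:
D(9) = (9-1) × [D(8) + D(7)]
      = 8 × [14833 + 1854]
      = 8 × 16687
      = 133,496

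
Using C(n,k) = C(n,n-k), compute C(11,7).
C(11,7) = C(11,4) = 330.
Final answer: 330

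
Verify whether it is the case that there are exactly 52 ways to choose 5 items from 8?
C(8,5) = 56 ≠ 52.
Final answer: False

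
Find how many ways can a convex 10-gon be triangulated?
1,430
Using the Catalan number formula: C_n = C(2n, n) / (n+1)
C_8 = C(16, 8) / (8+1)
     = 12870 / 9
     = 1,430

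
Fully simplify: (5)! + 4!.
144

Working:
(5)! + 4! = (5)·4! + 4! = (5+1)·4! = 6·4! = 144.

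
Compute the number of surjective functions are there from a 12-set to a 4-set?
14,676,024
Onto functions = 4! × S(12,4)
First compute S(12,4) via recurrence:
Using the Stirling recurrence: S(n,k) = k·S(n-1,k) + S(n-1,k-1)
S(12,4) = 4·S(11,4) + S(11,3)
         = 4·145750 + 28501
         = 583000 + 28501
         = 611,501
Then: 24 × 611501 = 14,676,024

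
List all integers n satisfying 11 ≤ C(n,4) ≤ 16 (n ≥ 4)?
C(5,4)=5; C(6,4)=15; C(7,4)=35. So valid n = 6.

Answer: 6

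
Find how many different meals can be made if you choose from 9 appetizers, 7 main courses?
By the multiplication principle: 9 × 7 = 63.

Answer: 63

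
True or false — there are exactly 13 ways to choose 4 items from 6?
C(6,4) = 15 ≠ 13.
Final answer: False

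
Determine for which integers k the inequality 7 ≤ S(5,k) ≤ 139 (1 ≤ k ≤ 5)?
2, 3, 4

S(5,1)=1; S(5,2)=15; S(5,3)=25; S(5,4)=10; S(5,5)=1. So valid k = 2, 3, 4.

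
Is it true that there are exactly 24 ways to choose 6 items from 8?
False

Working:
C(8,6) = 28 ≠ 24.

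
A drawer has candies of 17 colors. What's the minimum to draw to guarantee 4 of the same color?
Worst case: 3 of each = 51. One more: 52.
Final answer: 52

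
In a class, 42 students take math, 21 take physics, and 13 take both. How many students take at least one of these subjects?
50
|A∪B| = |A|+|B|-|A∩B| = 42+21-13 = 50.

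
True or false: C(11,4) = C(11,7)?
True

Working:
Symmetry C(n,k) = C(n,n-k): C(11,4) = 330 and C(11,7) = 330. Both sides agree, so the statement holds.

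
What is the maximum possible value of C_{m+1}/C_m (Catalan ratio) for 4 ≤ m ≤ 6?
13/4

Working:
C_{m+1}/C_m = 2(2m+1)/(m+2), which increases with m. Maximum at m = 6: 2·13/8 = 13/4.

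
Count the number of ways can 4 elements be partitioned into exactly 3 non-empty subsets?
6

Reasoning: This equals S(4,3), the Stirling number of the 2nd kind.
Using the Stirling recurrence: S(n,k) = k·S(n-1,k) + S(n-1,k-1)
S(4,3) = 3·S(3,3) + S(3,2)
         = 3·1 + 3
         = 3 + 3
         = 6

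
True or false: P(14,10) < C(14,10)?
False

Reasoning: P(14,10) = 3,632,428,800 and C(14,10) = 1,001; P(n,r) = r! × C(n,r) so P > C whenever r ≥ 2.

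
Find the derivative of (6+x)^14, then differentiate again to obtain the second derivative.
182(6+x)^12

Explanation: First derivative: 14(6+x)^{13}. Second derivative: 14·13·(6+x)^{12} = 182(6+x)^{12}.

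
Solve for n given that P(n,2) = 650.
26

Solution: P(n,2) = n(n−1) is increasing in n; n(n−1) ≈ (n−0.5)^2 = 650 gives n ≈ 26.0. Check: P(24,2) = 552, P(25,2) = 600, P(26,2) = 650 ✓. So n = 26.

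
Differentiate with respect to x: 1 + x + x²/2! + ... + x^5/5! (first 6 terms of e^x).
1 + x + x²/2! + ... + x^4/4!

Reasoning: Differentiating term by term gives the first 5 terms of e^x.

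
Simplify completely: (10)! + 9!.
3,991,680

Solution: (10)! + 9! = (10)·9! + 9! = (10+1)·9! = 11·9! = 3,991,680.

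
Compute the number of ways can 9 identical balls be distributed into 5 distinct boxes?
C(9+5-1, 5-1) = C(13, 4) = 715.
Final answer: 715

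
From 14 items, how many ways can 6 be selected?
3,003

Working:
C(14,6) = 14! / (6! × (14-6)!)
         = 14! / (6! × 8!)
         = 3,003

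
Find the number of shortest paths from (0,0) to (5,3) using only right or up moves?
56

Working:
Choose 5 rights from 8 moves: C(8,5) = 56.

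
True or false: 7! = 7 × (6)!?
True

Solution: By definition n! = n × (n-1)!, so 7! = 7 × 6!.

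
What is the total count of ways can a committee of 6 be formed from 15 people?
5,005

Working:
C(15,6) = 15! / (6! × (15-6)!)
         = 15! / (6! × 9!)
         = 5,005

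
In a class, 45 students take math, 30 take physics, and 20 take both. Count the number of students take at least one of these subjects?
|A∪B| = |A|+|B|-|A∩B| = 45+30-20 = 55.
Final answer: 55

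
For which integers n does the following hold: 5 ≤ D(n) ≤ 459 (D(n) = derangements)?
4, 5, 6

Explanation: Using D(n) = (n−1)[D(n−1) + D(n−2)] with D(1)=0, D(2)=1: D(3)=2; D(4)=9; D(5)=44; D(6)=265; D(7)=1,854. So valid n = 4, 5, 6.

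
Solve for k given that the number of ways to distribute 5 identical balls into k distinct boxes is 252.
6

Working:
Stars and bars: the count is C(5+k−1, k−1), increasing in k. k=4: C(8,3) = 56, k=5: C(9,4) = 126, k=6: C(10,5) = 252 ✓. So k = 6.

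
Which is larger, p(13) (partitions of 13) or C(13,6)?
C(13,6)

Solution: Pentagonal recurrence p(n) = p(n−1) + p(n−2) − p(n−5) − p(n−7) + …: p(13) = p(12) + p(11) − p(8) − p(6) + p(1) = 77 + 56 − 22 − 11 + 1 = 101; C(13,6) = 1,716.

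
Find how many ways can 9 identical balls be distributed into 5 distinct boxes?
715
C(9+5-1, 5-1) = C(13, 4) = 715.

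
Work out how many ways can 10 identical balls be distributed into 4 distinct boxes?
286

Reasoning: C(10+4-1, 4-1) = C(13, 3) = 286.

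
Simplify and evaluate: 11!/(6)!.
55,440

Explanation: This equals 11×10×...×7 = 55,440.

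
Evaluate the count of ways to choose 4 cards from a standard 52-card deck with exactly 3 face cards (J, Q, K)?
8,800

Working:
12 face cards and 40 non-face cards: C(12,3) × C(40,1) = 220 × 40 = 8,800.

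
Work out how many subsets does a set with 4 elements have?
16

Each element can be included or excluded: 2^4 = 16.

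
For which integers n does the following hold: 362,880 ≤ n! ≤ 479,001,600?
9, 10, 11, 12
n! is strictly increasing; 9! = 362,880 and 12! = 479,001,600, so valid n = 9, 10, 11, 12.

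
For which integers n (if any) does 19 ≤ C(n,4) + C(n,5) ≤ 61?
6, 7
C(5,4)+C(5,5)=6; C(6,4)+C(6,5)=21; C(7,4)+C(7,5)=56; C(8,4)+C(8,5)=126. So valid n = 6, 7.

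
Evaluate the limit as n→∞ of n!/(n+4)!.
0

Reasoning: n!/(n+4)! = 1/[(n+1)(n+2)···(n+4)] → 0 as n → ∞.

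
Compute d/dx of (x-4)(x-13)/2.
d/dx[(x-4)(x-13)] = (x-13) + (x-4) = 2x - 17. Dividing by 2 gives (2x - 17)/2.

Answer: (2x - 17)/2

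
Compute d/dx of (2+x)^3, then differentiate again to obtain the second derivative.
First derivative: 3(2+x)^{2}. Second derivative: 3·2·(2+x)^{1} = 6(2+x)^{1}.

Answer: 6(2+x)^1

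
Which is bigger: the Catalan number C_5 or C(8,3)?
C(8,3)
C_5 = C(10,5)/(5+1) = 252/6 = 42; C(8,3) = 56.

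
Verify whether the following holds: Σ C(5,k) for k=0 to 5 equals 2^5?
True
Binomial theorem: Σ C(5,k) = (1+1)^5 = 2^5 = 32; RHS 2^5 = 32.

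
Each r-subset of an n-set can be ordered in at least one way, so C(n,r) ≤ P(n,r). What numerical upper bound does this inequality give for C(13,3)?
1,716

Explanation: P(13,3) = 13·12·11 = 1,716, so C(13,3) ≤ 1,716. (The bound is loose by a factor of 3! = 6: C(13,3) = 1,716/6 = 286.)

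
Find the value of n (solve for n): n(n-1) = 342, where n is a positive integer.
19

n² − n − 342 = 0, so n = (1 ± √(1 + 4·342))/2 = (1 ± √1,369)/2 = (1 ± 37)/2, i.e. n = 19 or n = -18. Taking the positive root, n = 19 (check: 19×18 = 342).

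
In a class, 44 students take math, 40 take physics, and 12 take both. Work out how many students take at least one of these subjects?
|A∪B| = |A|+|B|-|A∩B| = 44+40-12 = 72.

Answer: 72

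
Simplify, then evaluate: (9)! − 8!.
322,560

Reasoning: (9)! − 8! = (9)·8! − 8! = (9−1)·8! = 8·8! = 322,560.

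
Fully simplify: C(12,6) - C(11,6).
462

Solution: C(12,6) - C(11,6) = C(11,5) = 462.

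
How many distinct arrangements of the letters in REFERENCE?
7,560

Solution: Word has 9 letters (R=2, E=4, F=1, N=1, C=1). Arrangements: 9!/Π(k!) = 7,560.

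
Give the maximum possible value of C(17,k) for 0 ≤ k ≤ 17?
24,310
Maximum at k = 8 or k = 9: C(17,8) = 24,310.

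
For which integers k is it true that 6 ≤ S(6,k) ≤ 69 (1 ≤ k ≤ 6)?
2, 4, 5

Working:
S(6,1)=1; S(6,2)=31; S(6,3)=90; S(6,4)=65; S(6,5)=15; S(6,6)=1. So valid k = 2, 4, 5.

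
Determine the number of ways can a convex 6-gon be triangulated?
Using the Catalan number formula: C_n = C(2n, n) / (n+1)
C_4 = C(8, 4) / (4+1)
     = 70 / 5
     = 14
Final answer: 14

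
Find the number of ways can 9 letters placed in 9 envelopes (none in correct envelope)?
Using D(n) = (n-1)[D(n-1) + D(n-2)]:
D(9) = (9-1) × [D(8) + D(7)]
      = 8 × [14833 + 1854]
      = 8 × 16687
      = 133,496

Answer: 133,496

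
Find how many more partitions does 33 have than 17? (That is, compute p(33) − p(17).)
9,846

Working:
Pentagonal recurrence p(n) = p(n−1) + p(n−2) − p(n−5) − p(n−7) + …: p(33) = p(32) + p(31) − p(28) − p(26) + p(21) + p(18) − p(11) − p(7) = 8,349 + 6,842 − 3,718 − 2,436 + 792 + 385 − 56 − 15 = 10,143.
p(17) = p(16) + p(15) − p(12) − p(10) + p(5) + p(2) = 231 + 176 − 77 − 42 + 7 + 2 = 297.
Difference = 10,143 − 297 = 9,846.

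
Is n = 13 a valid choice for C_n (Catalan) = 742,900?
Yes

Working:
C_13 = C(26,13)/(13+1) = 10,400,600/14 = 742,900, which equals 742,900.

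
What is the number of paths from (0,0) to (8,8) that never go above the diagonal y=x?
1,430

Reasoning: Counted by the Catalan number C_8: C_8 = C(16,8)/(8+1) = 12,870/9 = 1,430.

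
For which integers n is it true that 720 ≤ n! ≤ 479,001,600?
6, 7, 8, 9, 10, 11, 12

Reasoning: n! is strictly increasing; 6! = 720 and 12! = 479,001,600, so valid n = 6, 7, 8, 9, 10, 11, 12.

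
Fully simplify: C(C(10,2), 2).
990

Working:
C(10,2) = 45, then C(45, 2) = 990.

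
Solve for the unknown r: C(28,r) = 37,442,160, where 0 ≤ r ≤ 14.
13
C(28,r) is increasing for 0 ≤ r ≤ 14. Stepping up (C(28,r+1) = C(28,r)·(28−r)/(r+1)): C(28,1) = 28, C(28,2) = 378, C(28,3) = 3,276, C(28,4) = 20,475, C(28,5) = 98,280, C(28,6) = 376,740, C(28,7) = 1,184,040, C(28,8) = 3,108,105, C(28,9) = 6,906,900, C(28,10) = 13,123,110, C(28,11) = 21,474,180, C(28,12) = 30,421,755, C(28,13) = 37,442,160 ✓. So r = 13.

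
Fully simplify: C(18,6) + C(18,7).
50,388

Working:
By Pascal's identity: C(19,7) = 50,388.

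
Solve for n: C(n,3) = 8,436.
38

Solution: C(n,3) = n(n−1)(n−2)/3! is increasing in n, and n(n−1)(n−2) = 3!·8,436 = 50,616 ≈ (n−1)^3 gives n ≈ 38.0. Check: C(36,3) = 7,140, C(37,3) = 7,770, C(38,3) = 8,436 ✓. So n = 38.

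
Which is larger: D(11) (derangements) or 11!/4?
D(11) = (11-1)·[D(10) + D(9)] = 10·[1,334,961 + 133,496] = 14,684,570; 11!/4 = 39,916,800/4 = 9,979,200.
Final answer: D(11)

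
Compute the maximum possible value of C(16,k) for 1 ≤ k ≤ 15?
C(16,k) is maximised at the centre of the row: C(16,8) = 12,870.

Answer: 12,870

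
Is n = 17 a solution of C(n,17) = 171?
No

Reasoning: C(17,17) = 17·16·15·14·13·12·11·10·9·8·7·6·5·4·3·2·1/17! = 355,687,428,096,000/355,687,428,096,000 = 1, which does not equal 171.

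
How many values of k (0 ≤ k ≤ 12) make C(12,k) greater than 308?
5

Explanation: Row 12 is unimodal and symmetric about k=12/2. C(12,3)=220 ≤ 308; C(12,4)=495 > 308; by symmetry C(12,k) > 308 for k = 4..8. That's 8 - 4 + 1 = 5 values.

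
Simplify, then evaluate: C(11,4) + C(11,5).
By Pascal's identity: C(12,5) = 792.

Answer: 792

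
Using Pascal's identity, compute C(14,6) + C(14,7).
6,435
C(14,6) + C(14,7) = C(15,7) = 6,435.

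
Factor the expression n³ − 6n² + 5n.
n³ − 6n² + 5n = n(n² − 6n + 5) = n(n − 1)(n − 5).

Answer: n(n − 1)(n − 5)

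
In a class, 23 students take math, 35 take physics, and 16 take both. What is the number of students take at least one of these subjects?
42

|A∪B| = |A|+|B|-|A∩B| = 23+35-16 = 42.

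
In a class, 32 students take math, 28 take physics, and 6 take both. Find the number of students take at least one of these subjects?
|A∪B| = |A|+|B|-|A∩B| = 32+28-6 = 54.

Answer: 54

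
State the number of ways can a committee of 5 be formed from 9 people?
126

Working:
C(9,5) = 9! / (5! × (9-5)!)
         = 9! / (5! × 4!)
         = 126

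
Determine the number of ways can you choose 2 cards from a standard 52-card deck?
C(52,2) = 1,326.
Final answer: 1,326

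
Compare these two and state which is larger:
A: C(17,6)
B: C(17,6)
Equal

Explanation: A=C(17,6)=12,376, B=C(17,6)=12,376.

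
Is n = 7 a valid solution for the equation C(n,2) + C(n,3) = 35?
No

Explanation: C(7,2) + C(7,3) = 21 + 35 = 56, which does not equal 35.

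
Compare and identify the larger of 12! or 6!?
12!

Explanation: 12!=479,001,600, 6!=720. 12! > 6!.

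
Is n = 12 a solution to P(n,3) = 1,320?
Yes

Working:
P(12,3) = 12·11·10 = 1,320, which equals 1,320.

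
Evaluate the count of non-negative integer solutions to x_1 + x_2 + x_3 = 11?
C(11+3-1, 3-1) = 78.
Final answer: 78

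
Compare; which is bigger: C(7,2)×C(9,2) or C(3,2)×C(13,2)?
C(7,2)×C(9,2)

Explanation: C(7,2)×C(9,2)=756, C(3,2)×C(13,2)=234.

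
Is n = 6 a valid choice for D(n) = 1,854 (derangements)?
No
D(6) = (6-1)·[D(5) + D(4)] = 5·[44 + 9] = 265, which does not equal 1,854.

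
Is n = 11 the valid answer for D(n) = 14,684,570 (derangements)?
Yes

Explanation: D(11) = (11-1)·[D(10) + D(9)] = 10·[1,334,961 + 133,496] = 14,684,570, which equals 14,684,570.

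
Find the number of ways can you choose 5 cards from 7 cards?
C(7,5) = 7! / (5! × (7-5)!)
         = 7! / (5! × 2!)
         = 21
Final answer: 21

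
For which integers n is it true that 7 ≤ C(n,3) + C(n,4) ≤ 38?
C(4,3)+C(4,4)=5; C(5,3)+C(5,4)=15; C(6,3)+C(6,4)=35; C(7,3)+C(7,4)=70. So valid n = 5, 6.
Final answer: 5, 6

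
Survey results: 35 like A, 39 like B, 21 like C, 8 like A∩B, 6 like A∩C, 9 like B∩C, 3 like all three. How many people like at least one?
75
|A∪B∪C| = 35+39+21-8-6-9+3 = 75.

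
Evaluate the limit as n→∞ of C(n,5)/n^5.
C(n,5) ≈ n^5/5! for large n. Limit = 1/5! = 1/120.
Final answer: 1/120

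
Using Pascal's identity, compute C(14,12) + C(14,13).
105

Working:
C(14,12) + C(14,13) = C(15,13) = 105.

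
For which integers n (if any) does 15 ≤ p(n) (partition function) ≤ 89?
7, 8, 9, 10, 11, 12

Tabulating p(n) via p(n) = p(n−1) + p(n−2) − p(n−5) − p(n−7) + …: p(6)=11; p(7)=15; p(8)=22; p(9)=30; p(10)=42; p(11)=56; p(12)=77; p(13)=101. So valid n = 7, 8, 9, 10, 11, 12.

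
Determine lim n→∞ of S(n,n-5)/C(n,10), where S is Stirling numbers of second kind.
945

Solution: The leading term of S(n,n-5) as a polynomial in n is (9)!!·C(n,10), so the ratio → (9)!! = 945.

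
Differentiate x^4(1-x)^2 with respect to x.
4x^3(1-x)^2 - 2x^4(1-x)^1

Product rule: 4x^{3}(1-x)^{2} + x^4·(-2)(1-x)^{1}.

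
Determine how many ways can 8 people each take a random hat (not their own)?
Using D(n) = (n-1)[D(n-1) + D(n-2)]:
D(8) = (8-1) × [D(7) + D(6)]
      = 7 × [1854 + 265]
      = 7 × 2119
      = 14,833

Answer: 14,833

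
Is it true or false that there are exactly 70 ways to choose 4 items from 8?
True
C(8,4) = 70.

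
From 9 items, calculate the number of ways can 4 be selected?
126

C(9,4) = 9! / (4! × (9-4)!)
         = 9! / (4! × 5!)
         = 126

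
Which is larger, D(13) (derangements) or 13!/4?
D(13)
D(13) = (13-1)·[D(12) + D(11)] = 12·[176,214,841 + 14,684,570] = 2,290,792,932; 13!/4 = 6,227,020,800/4 = 1,556,755,200.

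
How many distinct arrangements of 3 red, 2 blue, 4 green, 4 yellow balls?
900,900

Reasoning: Multinomial: 13!/(3! × 2! × 4! × 4!) = 900,900.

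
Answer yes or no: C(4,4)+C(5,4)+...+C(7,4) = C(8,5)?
Yes

Explanation: Hockey stick identity gives Σ = C(8,5) = 56; RHS C(8,5) = 56.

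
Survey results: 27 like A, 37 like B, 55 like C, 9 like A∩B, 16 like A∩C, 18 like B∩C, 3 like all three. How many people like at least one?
79

Working:
|A∪B∪C| = 27+37+55-9-16-18+3 = 79.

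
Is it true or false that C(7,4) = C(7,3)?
Symmetry C(n,k) = C(n,n-k): C(7,4) = 35 and C(7,3) = 35. Both sides agree, so the statement holds.

Answer: True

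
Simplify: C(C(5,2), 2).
45

Solution: C(5,2) = 10, then C(10, 2) = 45.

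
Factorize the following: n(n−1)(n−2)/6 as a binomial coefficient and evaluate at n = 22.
n(n−1)(n−2)/6 = n!/(3!(n−3)!) = C(n,3). At n = 22: C(22,3) = 1,540.

Answer: C(n,3); C(22,3) = 1,540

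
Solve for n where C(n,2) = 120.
16
C(n,2) = n(n−1)/2! is increasing in n, and n(n−1) = 2!·120 = 240 ≈ (n−0.5)^2 gives n ≈ 16.0. Check: C(14,2) = 91, C(15,2) = 105, C(16,2) = 120 ✓. So n = 16.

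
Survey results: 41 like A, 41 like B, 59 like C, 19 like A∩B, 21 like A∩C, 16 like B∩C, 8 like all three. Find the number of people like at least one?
|A∪B∪C| = 41+41+59-19-21-16+8 = 93.
Final answer: 93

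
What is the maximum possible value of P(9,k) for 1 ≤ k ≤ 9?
362,880

P(9,k) increases in k, so maximum at k = 9: 9! = 362,880.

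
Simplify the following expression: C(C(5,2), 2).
45

C(5,2) = 10, then C(10, 2) = 45.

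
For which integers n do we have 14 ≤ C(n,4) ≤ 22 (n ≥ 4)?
6
C(5,4)=5; C(6,4)=15; C(7,4)=35. So valid n = 6.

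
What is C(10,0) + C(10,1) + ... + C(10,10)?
1,024

Explanation: Sum of binomial coefficients = 2^10 = 1,024.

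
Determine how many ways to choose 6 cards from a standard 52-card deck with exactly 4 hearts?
529,815

Working:
13 hearts and 39 non-hearts: C(13,4) × C(39,2) = 715 × 741 = 529,815.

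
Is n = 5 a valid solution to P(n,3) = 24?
No

P(5,3) = 5·4·3 = 60, which does not equal 24.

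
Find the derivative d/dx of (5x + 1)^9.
45(5x + 1)^8
Chain rule: 9(5x+1)^{8} × 5 = 45(5x+1)^{8}.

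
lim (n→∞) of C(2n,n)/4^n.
0

Explanation: C(2n,n) ~ 4^n/√(πn), so C(2n,n)/4^n ~ 1/√(πn) → 0.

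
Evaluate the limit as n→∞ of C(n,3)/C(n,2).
∞

Working:
C(n,3)/C(n,2) = (n-2)/3 → ∞ as n → ∞.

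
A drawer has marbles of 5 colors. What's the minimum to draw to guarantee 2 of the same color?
6

Reasoning: Worst case: 1 of each = 5. One more: 6.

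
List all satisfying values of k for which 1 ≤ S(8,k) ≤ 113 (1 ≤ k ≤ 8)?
1, 7, 8

S(8,1)=1; S(8,2)=127; S(8,3)=966; S(8,4)=1,701; S(8,5)=1,050; S(8,6)=266; S(8,7)=28; S(8,8)=1. So valid k = 1, 7, 8.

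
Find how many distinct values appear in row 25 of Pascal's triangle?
13

Working:
Row 25 has entries C(25,0)..C(25,25); by symmetry C(25,k)=C(25,25-k), giving 13 distinct values.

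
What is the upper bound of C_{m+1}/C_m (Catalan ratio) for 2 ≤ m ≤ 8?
17/5

Solution: C_{m+1}/C_m = 2(2m+1)/(m+2), which increases with m. Maximum at m = 8: 2·17/10 = 17/5.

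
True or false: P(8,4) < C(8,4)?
False
P(8,4) = 1,680 and C(8,4) = 70; P(n,r) = r! × C(n,r) so P > C whenever r ≥ 2.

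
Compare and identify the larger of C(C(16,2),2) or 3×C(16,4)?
C(C(16,2),2)=7,140, 3×C(16,4)=5,460.

Answer: C(C(16,2),2)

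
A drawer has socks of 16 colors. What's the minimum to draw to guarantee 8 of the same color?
113

Explanation: Worst case: 7 of each = 112. One more: 113.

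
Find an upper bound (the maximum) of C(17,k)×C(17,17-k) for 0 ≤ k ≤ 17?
590,976,100

Working:
C(17,k)·C(17,17-k) = C(17,k)², maximised at the centre k = 8: C(17,8)² = 590,976,100.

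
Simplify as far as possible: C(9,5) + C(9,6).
210

By Pascal's identity: C(10,6) = 210.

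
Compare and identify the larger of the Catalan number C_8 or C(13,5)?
C_8 = C(16,8)/(8+1) = 12,870/9 = 1,430; C(13,5) = 1,287.
Final answer: C_8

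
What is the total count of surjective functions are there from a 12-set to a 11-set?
2,634,508,800

Reasoning: Onto functions = 11! × S(12,11)
First compute S(12,11) via recurrence:
Using the Stirling recurrence: S(n,k) = k·S(n-1,k) + S(n-1,k-1)
S(12,11) = 11·S(11,11) + S(11,10)
         = 11·1 + 55
         = 11 + 55
         = 66
Then: 39916800 × 66 = 2,634,508,800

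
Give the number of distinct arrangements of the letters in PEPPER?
60

Word has 6 letters (P=3, E=2, R=1). Arrangements: 6!/Π(k!) = 60.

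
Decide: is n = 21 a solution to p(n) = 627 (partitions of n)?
No
Pentagonal recurrence p(n) = p(n−1) + p(n−2) − p(n−5) − p(n−7) + …: p(21) = p(20) + p(19) − p(16) − p(14) + p(9) + p(6) = 627 + 490 − 231 − 135 + 30 + 11 = 792, which does not equal 627.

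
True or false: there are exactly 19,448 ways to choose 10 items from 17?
True

Reasoning: C(17,10) = 19,448.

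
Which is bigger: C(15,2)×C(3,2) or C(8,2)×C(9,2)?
C(8,2)×C(9,2)

Solution: C(15,2)×C(3,2)=315, C(8,2)×C(9,2)=1,008.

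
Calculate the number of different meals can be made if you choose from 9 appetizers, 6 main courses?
By the multiplication principle: 9 × 6 = 54.
Final answer: 54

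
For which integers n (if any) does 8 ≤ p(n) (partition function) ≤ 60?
6, 7, 8, 9, 10, 11

Working:
Tabulating p(n) via p(n) = p(n−1) + p(n−2) − p(n−5) − p(n−7) + …: p(5)=7; p(6)=11; p(7)=15; p(8)=22; p(9)=30; p(10)=42; p(11)=56; p(12)=77. So valid n = 6, 7, 8, 9, 10, 11.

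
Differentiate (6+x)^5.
Using the power rule: d/dx (6+x)^5 = 5(6+x)^{4}.
Final answer: 5(6+x)^4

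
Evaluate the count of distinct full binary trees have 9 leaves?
Using the Catalan number formula: C_n = C(2n, n) / (n+1)
C_8 = C(16, 8) / (8+1)
     = 12870 / 9
     = 1,430

Answer: 1,430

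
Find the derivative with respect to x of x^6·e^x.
(6x^5 + x^6)e^x

Product rule: d/dx[x^6]·e^x + x^6·d/dx[e^x] = 6x^{5}e^x + x^6e^x.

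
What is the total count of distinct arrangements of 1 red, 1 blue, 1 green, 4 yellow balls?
210

Explanation: Multinomial: 7!/(1! × 1! × 1! × 4!) = 210.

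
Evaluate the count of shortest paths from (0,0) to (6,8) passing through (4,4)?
To (4,4): C(8,4)=70. From there: C(6,2)=15. Total: 1,050.

Answer: 1,050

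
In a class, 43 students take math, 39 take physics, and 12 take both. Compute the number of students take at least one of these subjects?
70

Solution: |A∪B| = |A|+|B|-|A∩B| = 43+39-12 = 70.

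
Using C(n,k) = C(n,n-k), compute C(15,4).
C(15,4) = C(15,11) = 1,365.

Answer: 1,365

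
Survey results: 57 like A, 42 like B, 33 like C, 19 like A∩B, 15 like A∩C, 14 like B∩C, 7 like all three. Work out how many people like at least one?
91

|A∪B∪C| = 57+42+33-19-15-14+7 = 91.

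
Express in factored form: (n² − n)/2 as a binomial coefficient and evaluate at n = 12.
C(n,2); C(12,2) = 66

(n² − n)/2 = n(n−1)/2 = C(n,2). At n = 12: C(12,2) = 66.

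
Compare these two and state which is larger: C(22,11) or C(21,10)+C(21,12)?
C(22,11)

Reasoning: C(22,11)=705,432; C(21,10)+C(21,12)=352,716+293,930=646,646.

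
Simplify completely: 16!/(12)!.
43,680

Working:
This equals 16×15×...×13 = 43,680.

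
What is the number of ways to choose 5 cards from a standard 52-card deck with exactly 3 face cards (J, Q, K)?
12 face cards and 40 non-face cards: C(12,3) × C(40,2) = 220 × 780 = 171,600.

Answer: 171,600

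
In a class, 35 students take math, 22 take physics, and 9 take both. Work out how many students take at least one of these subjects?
48

Reasoning: |A∪B| = |A|+|B|-|A∩B| = 35+22-9 = 48.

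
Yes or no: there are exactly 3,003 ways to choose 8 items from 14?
C(14,8) = 3,003.
Final answer: Yes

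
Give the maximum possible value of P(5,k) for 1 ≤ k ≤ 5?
120

Working:
P(5,k) increases in k, so maximum at k = 5: 5! = 120.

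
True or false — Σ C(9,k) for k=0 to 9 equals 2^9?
Binomial theorem: Σ C(9,k) = (1+1)^9 = 2^9 = 512; RHS 2^9 = 512.
Final answer: True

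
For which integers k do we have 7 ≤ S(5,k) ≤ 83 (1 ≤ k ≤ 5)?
S(5,1)=1; S(5,2)=15; S(5,3)=25; S(5,4)=10; S(5,5)=1. So valid k = 2, 3, 4.
Final answer: 2, 3, 4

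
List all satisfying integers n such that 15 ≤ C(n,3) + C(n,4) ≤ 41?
C(4,3)+C(4,4)=5; C(5,3)+C(5,4)=15; C(6,3)+C(6,4)=35; C(7,3)+C(7,4)=70. So valid n = 5, 6.
Final answer: 5, 6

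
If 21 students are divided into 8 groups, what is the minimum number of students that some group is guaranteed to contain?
3

Working:
Pigeonhole: ⌈21/8⌉ = 3.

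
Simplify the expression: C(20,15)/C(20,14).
2/5

Working:
C(n,k+1)/C(n,k) = (n−k)/(k+1). Here (20−14)/(14+1) = 6/15 = 2/5.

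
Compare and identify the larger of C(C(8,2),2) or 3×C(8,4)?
C(C(8,2),2)
C(C(8,2),2)=378, 3×C(8,4)=210.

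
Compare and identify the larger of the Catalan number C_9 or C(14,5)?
C_9

Solution: C_9 = C(18,9)/(9+1) = 48,620/10 = 4,862; C(14,5) = 2,002.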